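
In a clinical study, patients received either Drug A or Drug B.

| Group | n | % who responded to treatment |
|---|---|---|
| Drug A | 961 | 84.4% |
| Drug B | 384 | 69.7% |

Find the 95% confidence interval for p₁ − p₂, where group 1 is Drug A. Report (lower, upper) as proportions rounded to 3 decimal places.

The two standard errors are √(0.8440×0.1560/961) = 0.01171 and √(0.6970×0.3030/384) = 0.02345.
Because the samples are independent, SE_diff = √(0.01171² + 0.02345²) = 0.02621.
Using z* = 1.960 for 95%, ME = 1.960 × 0.02621 = 0.05137.
p̂₁ − p̂₂ = 0.1470; interval 0.1470 ± 0.05137 gives (0.096, 0.198).

(0.096, 0.198)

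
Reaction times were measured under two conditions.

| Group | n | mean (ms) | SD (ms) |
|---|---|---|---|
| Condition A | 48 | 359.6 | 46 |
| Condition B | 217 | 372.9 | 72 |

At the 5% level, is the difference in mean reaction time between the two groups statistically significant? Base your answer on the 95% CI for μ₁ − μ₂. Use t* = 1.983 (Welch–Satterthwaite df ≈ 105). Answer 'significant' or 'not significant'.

SE₁ = s₁/√n₁ = 46/√48 = 6.6395; SE₂ = 72/√217 = 4.8877.
Independent samples, unequal variances: SE_diff = √(SE₁² + SE₂²) = √(44.08296025 + 23.88961129) = 8.2445.
t* = 1.983, so margin of error = 1.983 × 8.2445 = 16.3488.
Difference in means = 359.6 − 372.9 = -13.3000.
-13.3000 ± 16.3488 → (-29.6488, 3.0488).
The interval (-29.6488, 3.0488) contains 0, so the difference is not significant.

not significant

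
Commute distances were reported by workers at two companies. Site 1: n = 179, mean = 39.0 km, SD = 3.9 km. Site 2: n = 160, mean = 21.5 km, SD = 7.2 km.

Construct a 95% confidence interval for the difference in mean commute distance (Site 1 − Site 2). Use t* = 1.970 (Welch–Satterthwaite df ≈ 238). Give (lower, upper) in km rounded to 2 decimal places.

Standard errors of each mean: 3.9/√179 = 0.2915 and 7.2/√160 = 0.5692.
SE(x̄₁ − x̄₂) = √(0.2915² + 0.5692²) = 0.6395 for independent samples with unequal variances.
With t* = 1.970, the margin is 1.970 × 0.6395 = 1.2598.
x̄₁ − x̄₂ = 39.0 − 21.5 = 17.5000; the interval is 17.5000 ± 1.2598 = (16.24, 18.76).

(16.24, 18.76)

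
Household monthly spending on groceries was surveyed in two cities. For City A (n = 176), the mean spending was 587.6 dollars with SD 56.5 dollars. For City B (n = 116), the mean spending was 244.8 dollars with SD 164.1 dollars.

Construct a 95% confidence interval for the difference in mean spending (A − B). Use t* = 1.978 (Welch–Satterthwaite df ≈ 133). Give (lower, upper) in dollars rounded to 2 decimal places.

(311.51, 374.09)

SE₁ = s₁/√n₁ = 56.5/√176 = 4.2588; SE₂ = 164.1/√116 = 15.2363.
Independent samples, unequal variances: SE_diff = √(SE₁² + SE₂²) = √(18.13737744 + 232.14483769) = 15.8203.
t* = 1.978, so margin of error = 1.978 × 15.8203 = 31.2926.
Difference in means = 587.6 − 244.8 = 342.8000.
342.8000 ± 31.2926 → (311.51, 374.09).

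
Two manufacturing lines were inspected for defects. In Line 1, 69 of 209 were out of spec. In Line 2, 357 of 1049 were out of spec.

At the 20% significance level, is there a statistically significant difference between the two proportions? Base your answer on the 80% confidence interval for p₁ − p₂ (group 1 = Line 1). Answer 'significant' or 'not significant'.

not significant

p̂₁ = 69/209 = 0.3301 and p̂₂ = 357/1049 = 0.3403.
SE₁ = √(p̂₁(1−p̂₁)/n₁) = √(0.3301·0.6699/209) = 0.03253; SE₂ = √(0.3403·0.6597/1049) = 0.01463.
Independent samples: SE of the difference = √(SE₁² + SE₂²) = √(0.0010582009 + 0.0002140369) = 0.03567.
z* for 80% confidence is 1.282, so the margin of error is 1.282 × 0.03567 = 0.04573.
Point estimate p̂₁ − p̂₂ = 0.3301 − 0.3403 = -0.0102.
-0.0102 ± 0.04573 → (-0.05593, 0.03553).
The interval (-0.05593, 0.03553) contains 0, so the difference is not significant.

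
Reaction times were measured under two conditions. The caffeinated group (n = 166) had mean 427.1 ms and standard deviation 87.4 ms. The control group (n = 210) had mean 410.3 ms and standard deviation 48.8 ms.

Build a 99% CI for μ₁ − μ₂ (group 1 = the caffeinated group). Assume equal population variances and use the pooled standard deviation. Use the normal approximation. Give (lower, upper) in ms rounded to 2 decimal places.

Pooled variance s_p² = [165·87.4² + 209·48.8²] / (166+210−2) = 4700.8459, so s_p = 68.5627.
SE_diff = s_p·√(1/n₁ + 1/n₂) = 68.5627·√(1/166 + 1/210) = 7.1206.
z* = 2.576; margin = 2.576 × 7.1206 = 18.3427.
Difference = 427.1 − 410.3 = 16.8000.
16.8000 ± 18.3427 → (-1.54, 35.14).

(-1.54, 35.14)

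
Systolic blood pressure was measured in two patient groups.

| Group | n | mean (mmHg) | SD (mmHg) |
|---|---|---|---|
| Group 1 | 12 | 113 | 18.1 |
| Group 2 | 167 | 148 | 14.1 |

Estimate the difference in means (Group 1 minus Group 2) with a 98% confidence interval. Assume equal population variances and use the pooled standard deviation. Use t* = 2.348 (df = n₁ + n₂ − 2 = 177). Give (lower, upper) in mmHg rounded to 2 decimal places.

Pooled variance s_p² = [11·18.1² + 166·14.1²] / (12+167−2) = 206.8145, so s_p = 14.3810.
SE_diff = s_p·√(1/n₁ + 1/n₂) = 14.3810·√(1/12 + 1/167) = 4.2980.
t* = 2.348; margin = 2.348 × 4.2980 = 10.0917.
Difference = 113 − 148 = -35.0000.
-35.0000 ± 10.0917 → (-45.09, -24.91).

(-45.09, -24.91)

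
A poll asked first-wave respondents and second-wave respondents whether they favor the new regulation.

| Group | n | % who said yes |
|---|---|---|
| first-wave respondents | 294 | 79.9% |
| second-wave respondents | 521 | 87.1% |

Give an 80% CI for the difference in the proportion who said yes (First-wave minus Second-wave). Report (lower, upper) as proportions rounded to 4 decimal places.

SE₁ = √(p̂₁(1−p̂₁)/n₁) = √(0.7990·0.2010/294) = 0.02337; SE₂ = √(0.8710·0.1290/521) = 0.01469.
Independent samples: SE of the difference = √(SE₁² + SE₂²) = √(0.0005461569 + 0.0002157961) = 0.02760.
z* for 80% confidence is 1.282, so the margin of error is 1.282 × 0.02760 = 0.03538.
Point estimate p̂₁ − p̂₂ = 0.7990 − 0.8710 = -0.0720.
-0.0720 ± 0.03538 → (-0.1074, -0.0366).

(-0.1074, -0.0366)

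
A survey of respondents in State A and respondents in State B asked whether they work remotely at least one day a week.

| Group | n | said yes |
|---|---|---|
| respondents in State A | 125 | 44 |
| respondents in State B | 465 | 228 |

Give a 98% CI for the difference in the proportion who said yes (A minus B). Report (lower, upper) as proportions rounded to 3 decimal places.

p̂₁ = 44/125 = 0.3520 and p̂₂ = 228/465 = 0.4903.
SE₁ = √(p̂₁(1−p̂₁)/n₁) = √(0.3520·0.6480/125) = 0.04272; SE₂ = √(0.4903·0.5097/465) = 0.02318.
Independent samples: SE of the difference = √(SE₁² + SE₂²) = √(0.0018249984 + 0.0005373124) = 0.04860.
z* for 98% confidence is 2.326, so the margin of error is 2.326 × 0.04860 = 0.11304.
Point estimate p̂₁ − p̂₂ = 0.3520 − 0.4903 = -0.1383.
-0.1383 ± 0.11304 → (-0.251, -0.025).

(-0.251, -0.025)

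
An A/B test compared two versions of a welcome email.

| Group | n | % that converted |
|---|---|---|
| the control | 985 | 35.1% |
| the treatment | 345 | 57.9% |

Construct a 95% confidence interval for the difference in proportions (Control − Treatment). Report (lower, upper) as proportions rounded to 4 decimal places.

(-0.2880, -0.1680)

Each SE is √(p̂(1−p̂)/n): √(0.3510·0.6490/985) = 0.01521 and √(0.5790·0.4210/345) = 0.02658.
SE(p̂₁ − p̂₂) = √(SE₁² + SE₂²) = √(0.0002313441 + 0.0007064964) = 0.03062, since the two samples are independent.
At 95% confidence z* = 1.960; margin = 1.960 × 0.03062 = 0.06002.
The difference is 0.3510 − 0.5790 = -0.2280, so the interval is -0.2280 ± 0.06002 = (-0.2880, -0.1680).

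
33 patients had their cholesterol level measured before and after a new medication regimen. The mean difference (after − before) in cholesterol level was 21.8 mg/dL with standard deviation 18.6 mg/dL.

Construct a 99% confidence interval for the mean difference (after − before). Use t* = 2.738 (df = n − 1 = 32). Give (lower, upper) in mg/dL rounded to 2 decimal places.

(12.93, 30.67)

Paired design: SE = s_d/√n = 18.6/√33 = 3.2378.
t* = 2.738; margin of error = 2.738 × 3.2378 = 8.8651.
21.8 ± 8.8651 → (12.93, 30.67).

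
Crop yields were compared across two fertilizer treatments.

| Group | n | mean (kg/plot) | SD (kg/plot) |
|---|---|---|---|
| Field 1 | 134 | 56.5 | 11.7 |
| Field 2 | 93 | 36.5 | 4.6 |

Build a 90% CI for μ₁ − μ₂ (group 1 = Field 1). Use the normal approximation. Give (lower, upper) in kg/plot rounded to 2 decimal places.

Per-group SEs: s₁/√n₁ = 11.7/√134 = 1.0107, s₂/√n₂ = 4.6/√93 = 0.4770.
Unpooled SE of the difference: √(1.02151449 + 0.227529) = 1.1176.
Margin of error = z* · SE = 1.645 × 1.1176 = 1.8385.
x̄₁ − x̄₂ = 56.5 − 36.5 = 20.0000.
CI: 20.0000 ± 1.8385 = (18.16, 21.84).

(18.16, 21.84)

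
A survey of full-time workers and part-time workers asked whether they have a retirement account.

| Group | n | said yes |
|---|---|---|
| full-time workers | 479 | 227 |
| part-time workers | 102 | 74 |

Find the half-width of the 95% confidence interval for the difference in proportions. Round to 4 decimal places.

0.0975

p̂₁ = 227/479 = 0.4739 and p̂₂ = 74/102 = 0.7255.
SE₁ = √(p̂₁(1−p̂₁)/n₁) = √(0.4739·0.5261/479) = 0.02281; SE₂ = √(0.7255·0.2745/102) = 0.04419.
Independent samples: SE of the difference = √(SE₁² + SE₂²) = √(0.0005202961 + 0.0019527561) = 0.04973.
z* for 95% confidence is 1.960, so the margin of error is 1.960 × 0.04973 = 0.09747.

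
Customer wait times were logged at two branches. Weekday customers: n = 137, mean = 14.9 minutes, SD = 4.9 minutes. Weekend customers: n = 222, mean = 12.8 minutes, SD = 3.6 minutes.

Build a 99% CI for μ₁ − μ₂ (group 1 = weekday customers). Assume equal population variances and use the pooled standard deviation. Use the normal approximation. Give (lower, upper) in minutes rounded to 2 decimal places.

(0.94, 3.26)

Pooled variance s_p² = [136·4.9² + 221·3.6²] / (137+222−2) = 17.1695, so s_p = 4.1436.
SE_diff = s_p·√(1/n₁ + 1/n₂) = 4.1436·√(1/137 + 1/222) = 0.4502.
z* = 2.576; margin = 2.576 × 0.4502 = 1.1597.
Difference = 14.9 − 12.8 = 2.1000.
2.1000 ± 1.1597 → (0.94, 3.26).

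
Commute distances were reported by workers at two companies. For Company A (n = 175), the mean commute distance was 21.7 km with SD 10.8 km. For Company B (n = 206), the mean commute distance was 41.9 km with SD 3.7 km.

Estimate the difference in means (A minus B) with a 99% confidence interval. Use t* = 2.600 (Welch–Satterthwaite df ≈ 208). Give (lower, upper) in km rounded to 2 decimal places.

(-22.43, -17.97)

Standard errors of each mean: 10.8/√175 = 0.8164 and 3.7/√206 = 0.2578.
SE(x̄₁ − x̄₂) = √(0.8164² + 0.2578²) = 0.8561 for independent samples with unequal variances.
With t* = 2.600, the margin is 2.600 × 0.8561 = 2.2259.
x̄₁ − x̄₂ = 21.7 − 41.9 = -20.2000; the interval is -20.2000 ± 2.2259 = (-22.43, -17.97).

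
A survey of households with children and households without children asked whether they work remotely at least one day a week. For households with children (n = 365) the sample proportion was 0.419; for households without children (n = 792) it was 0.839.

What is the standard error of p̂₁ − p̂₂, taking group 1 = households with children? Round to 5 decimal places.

The two standard errors are √(0.4190×0.5810/365) = 0.02583 and √(0.8390×0.1610/792) = 0.01306.
Because the samples are independent, SE_diff = √(0.02583² + 0.01306²) = 0.02894.

0.02894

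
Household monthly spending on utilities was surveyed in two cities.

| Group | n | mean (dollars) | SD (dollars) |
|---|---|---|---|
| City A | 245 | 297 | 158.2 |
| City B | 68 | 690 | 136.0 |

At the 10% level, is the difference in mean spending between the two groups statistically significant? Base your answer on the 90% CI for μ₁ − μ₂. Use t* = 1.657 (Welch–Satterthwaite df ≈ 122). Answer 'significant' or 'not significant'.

Per-group SEs: s₁/√n₁ = 158.2/√245 = 10.1070, s₂/√n₂ = 136.0/√68 = 16.4924.
Unpooled SE of the difference: √(102.151449 + 271.99925776) = 19.3430.
Margin of error = t* · SE = 1.657 × 19.3430 = 32.0514.
x̄₁ − x̄₂ = 297 − 690 = -393.0000.
CI: -393.0000 ± 32.0514 = (-425.0514, -360.9486).
The interval (-425.0514, -360.9486) does not contain 0, so the difference is significant.

significant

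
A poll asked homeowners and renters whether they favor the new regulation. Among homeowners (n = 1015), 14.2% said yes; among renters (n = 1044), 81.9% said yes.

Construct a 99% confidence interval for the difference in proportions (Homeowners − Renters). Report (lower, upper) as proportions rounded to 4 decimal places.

SE₁ = √(p̂₁(1−p̂₁)/n₁) = √(0.1420·0.8580/1015) = 0.01096; SE₂ = √(0.8190·0.1810/1044) = 0.01192.
Independent samples: SE of the difference = √(SE₁² + SE₂²) = √(0.0001201216 + 0.0001420864) = 0.01619.
z* for 99% confidence is 2.576, so the margin of error is 2.576 × 0.01619 = 0.04171.
Point estimate p̂₁ − p̂₂ = 0.1420 − 0.8190 = -0.6770.
-0.6770 ± 0.04171 → (-0.7187, -0.6353).

(-0.7187, -0.6353)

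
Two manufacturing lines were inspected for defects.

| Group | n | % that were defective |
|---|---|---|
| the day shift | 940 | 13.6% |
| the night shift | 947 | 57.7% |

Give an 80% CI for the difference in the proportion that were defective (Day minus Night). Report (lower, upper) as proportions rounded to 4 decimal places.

SE₁ = √(p̂₁(1−p̂₁)/n₁) = √(0.1360·0.8640/940) = 0.01118; SE₂ = √(0.5770·0.4230/947) = 0.01605.
Independent samples: SE of the difference = √(SE₁² + SE₂²) = √(0.0001249924 + 0.0002576025) = 0.01956.
z* for 80% confidence is 1.282, so the margin of error is 1.282 × 0.01956 = 0.02508.
Point estimate p̂₁ − p̂₂ = 0.1360 − 0.5770 = -0.4410.
-0.4410 ± 0.02508 → (-0.4661, -0.4159).

(-0.4661, -0.4159)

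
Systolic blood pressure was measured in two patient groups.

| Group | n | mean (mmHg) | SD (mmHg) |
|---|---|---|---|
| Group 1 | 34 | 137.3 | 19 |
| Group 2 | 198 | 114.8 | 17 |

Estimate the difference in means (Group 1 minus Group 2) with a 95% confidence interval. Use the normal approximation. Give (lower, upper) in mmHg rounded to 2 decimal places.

(15.69, 29.31)

Standard errors of each mean: 19/√34 = 3.2585 and 17/√198 = 1.2081.
SE(x̄₁ − x̄₂) = √(3.2585² + 1.2081²) = 3.4752 for independent samples with unequal variances.
With z* = 1.960, the margin is 1.960 × 3.4752 = 6.8114.
x̄₁ − x̄₂ = 137.3 − 114.8 = 22.5000; the interval is 22.5000 ± 6.8114 = (15.69, 29.31).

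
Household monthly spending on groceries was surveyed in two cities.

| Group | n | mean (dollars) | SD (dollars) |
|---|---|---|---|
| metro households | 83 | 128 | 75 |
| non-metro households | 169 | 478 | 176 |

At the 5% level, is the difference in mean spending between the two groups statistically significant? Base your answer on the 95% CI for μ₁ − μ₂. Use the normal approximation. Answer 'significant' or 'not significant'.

significant

Standard errors of each mean: 75/√83 = 8.2323 and 176/√169 = 13.5385.
SE(x̄₁ − x̄₂) = √(8.2323² + 13.5385²) = 15.8449 for independent samples with unequal variances.
With z* = 1.960, the margin is 1.960 × 15.8449 = 31.0560.
x̄₁ − x̄₂ = 128 − 478 = -350.0000; the interval is -350.0000 ± 31.0560 = (-381.0560, -318.9440).
The interval (-381.0560, -318.9440) does not contain 0, so the difference is significant.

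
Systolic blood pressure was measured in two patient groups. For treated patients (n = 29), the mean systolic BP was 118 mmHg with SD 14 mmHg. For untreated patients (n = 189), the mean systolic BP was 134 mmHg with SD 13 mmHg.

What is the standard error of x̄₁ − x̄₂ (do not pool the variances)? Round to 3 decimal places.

SE₁ = s₁/√n₁ = 14/√29 = 2.5997; SE₂ = 13/√189 = 0.9456.
Independent samples, unequal variances: SE_diff = √(SE₁² + SE₂²) = √(6.75844009 + 0.89415936) = 2.7663.

2.766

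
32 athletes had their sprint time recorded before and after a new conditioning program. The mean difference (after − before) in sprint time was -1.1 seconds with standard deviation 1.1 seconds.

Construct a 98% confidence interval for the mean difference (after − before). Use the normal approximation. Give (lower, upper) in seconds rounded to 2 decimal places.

(-1.55, -0.65)

This is a matched-pairs design, so SE = s_d/√n = 1.1/√32 = 0.1945.
Margin = 2.326 × 0.1945 = 0.4524; the interval is -1.1 ± 0.4524 = (-1.55, -0.65).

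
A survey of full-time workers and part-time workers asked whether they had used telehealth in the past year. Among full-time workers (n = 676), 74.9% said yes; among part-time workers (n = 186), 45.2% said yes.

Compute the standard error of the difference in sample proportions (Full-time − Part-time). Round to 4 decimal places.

SE₁ = √(p̂₁(1−p̂₁)/n₁) = √(0.7490·0.2510/676) = 0.01668; SE₂ = √(0.4520·0.5480/186) = 0.03649.
Independent samples: SE of the difference = √(SE₁² + SE₂²) = √(0.0002782224 + 0.0013315201) = 0.04012.

0.0401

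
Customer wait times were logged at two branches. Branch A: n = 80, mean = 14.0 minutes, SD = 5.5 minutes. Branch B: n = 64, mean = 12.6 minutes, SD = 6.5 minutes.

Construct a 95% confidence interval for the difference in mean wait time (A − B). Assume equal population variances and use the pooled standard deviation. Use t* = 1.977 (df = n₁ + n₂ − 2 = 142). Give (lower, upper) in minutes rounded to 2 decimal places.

(-0.58, 3.38)

s_p = √[((n₁−1)s₁² + (n₂−1)s₂²)/(n₁+n₂−2)] = √[(79·5.5² + 63·6.5²)/142] = 5.9644.
SE = 5.9644·√(1/80 + 1/64) = 1.0003.
With t* = 1.977, margin = 1.977 × 1.0003 = 1.9776.
x̄₁ − x̄₂ = 14.0 − 12.6 = 1.4000; interval 1.4000 ± 1.9776 = (-0.58, 3.38).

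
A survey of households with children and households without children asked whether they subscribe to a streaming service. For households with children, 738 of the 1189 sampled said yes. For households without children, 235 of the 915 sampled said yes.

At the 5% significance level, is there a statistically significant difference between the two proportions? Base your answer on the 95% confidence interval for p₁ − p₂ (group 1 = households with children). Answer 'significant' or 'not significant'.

p̂₁ = 738/1189 = 0.6207 and p̂₂ = 235/915 = 0.2568.
SE₁ = √(p̂₁(1−p̂₁)/n₁) = √(0.6207·0.3793/1189) = 0.01407; SE₂ = √(0.2568·0.7432/915) = 0.01444.
Independent samples: SE of the difference = √(SE₁² + SE₂²) = √(0.0001979649 + 0.0002085136) = 0.02016.
z* for 95% confidence is 1.960, so the margin of error is 1.960 × 0.02016 = 0.03951.
Point estimate p̂₁ − p̂₂ = 0.6207 − 0.2568 = 0.3639.
0.3639 ± 0.03951 → (0.32439, 0.40341).
The interval (0.32439, 0.40341) does not contain 0, so the difference is significant.

significant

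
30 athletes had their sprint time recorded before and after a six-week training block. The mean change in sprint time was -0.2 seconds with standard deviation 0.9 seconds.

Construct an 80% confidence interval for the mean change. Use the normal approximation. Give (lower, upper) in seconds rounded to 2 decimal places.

(-0.41, 0.01)

This is a matched-pairs design, so SE = s_d/√n = 0.9/√30 = 0.1643.
Margin = 1.282 × 0.1643 = 0.2106; the interval is -0.2 ± 0.2106 = (-0.41, 0.01).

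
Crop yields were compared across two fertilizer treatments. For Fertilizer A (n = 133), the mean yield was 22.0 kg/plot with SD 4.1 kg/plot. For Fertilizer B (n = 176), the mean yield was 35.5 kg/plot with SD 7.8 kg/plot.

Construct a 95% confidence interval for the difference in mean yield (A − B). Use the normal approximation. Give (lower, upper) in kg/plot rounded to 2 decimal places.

Per-group SEs: s₁/√n₁ = 4.1/√133 = 0.3555, s₂/√n₂ = 7.8/√176 = 0.5879.
Unpooled SE of the difference: √(0.12638025 + 0.34562641) = 0.6870.
Margin of error = z* · SE = 1.960 × 0.6870 = 1.3465.
x̄₁ − x̄₂ = 22.0 − 35.5 = -13.5000.
CI: -13.5000 ± 1.3465 = (-14.85, -12.15).

(-14.85, -12.15)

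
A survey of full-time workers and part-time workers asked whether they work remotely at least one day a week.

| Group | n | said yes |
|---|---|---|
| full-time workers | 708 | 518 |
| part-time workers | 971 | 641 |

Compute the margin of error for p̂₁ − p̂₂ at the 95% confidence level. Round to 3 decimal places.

0.044

First, p̂₁ = 518/708 = 0.7316; p̂₂ = 641/971 = 0.6601.
The two standard errors are √(0.7316×0.2684/708) = 0.01665 and √(0.6601×0.3399/971) = 0.01520.
Because the samples are independent, SE_diff = √(0.01665² + 0.01520²) = 0.02254.
Using z* = 1.960 for 95%, ME = 1.960 × 0.02254 = 0.04418.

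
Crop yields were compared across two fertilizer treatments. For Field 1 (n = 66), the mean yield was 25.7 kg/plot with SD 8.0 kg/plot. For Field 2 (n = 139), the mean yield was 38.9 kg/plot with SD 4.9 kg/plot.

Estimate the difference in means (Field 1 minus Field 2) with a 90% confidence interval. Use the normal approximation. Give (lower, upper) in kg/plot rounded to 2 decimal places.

SE₁ = s₁/√n₁ = 8.0/√66 = 0.9847; SE₂ = 4.9/√139 = 0.4156.
Independent samples, unequal variances: SE_diff = √(SE₁² + SE₂²) = √(0.96963409 + 0.17272336) = 1.0688.
z* = 1.645, so margin of error = 1.645 × 1.0688 = 1.7582.
Difference in means = 25.7 − 38.9 = -13.2000.
-13.2000 ± 1.7582 → (-14.96, -11.44).

(-14.96, -11.44)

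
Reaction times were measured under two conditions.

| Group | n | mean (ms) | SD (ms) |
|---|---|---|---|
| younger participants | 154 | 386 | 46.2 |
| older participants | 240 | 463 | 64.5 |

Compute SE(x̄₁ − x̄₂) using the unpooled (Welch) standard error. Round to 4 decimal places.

5.5852

SE₁ = s₁/√n₁ = 46.2/√154 = 3.7229; SE₂ = 64.5/√240 = 4.1635.
Independent samples, unequal variances: SE_diff = √(SE₁² + SE₂²) = √(13.85998441 + 17.33473225) = 5.5852.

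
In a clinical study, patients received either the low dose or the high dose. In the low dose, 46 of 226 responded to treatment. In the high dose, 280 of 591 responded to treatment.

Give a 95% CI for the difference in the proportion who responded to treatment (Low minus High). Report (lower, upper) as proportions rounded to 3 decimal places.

(-0.336, -0.204)

Sample proportions: 46/226 = 0.2035, 280/591 = 0.4738.
Each SE is √(p̂(1−p̂)/n): √(0.2035·0.7965/226) = 0.02678 and √(0.4738·0.5262/591) = 0.02054.
SE(p̂₁ − p̂₂) = √(SE₁² + SE₂²) = √(0.0007171684 + 0.0004218916) = 0.03375, since the two samples are independent.
At 95% confidence z* = 1.960; margin = 1.960 × 0.03375 = 0.06615.
The difference is 0.2035 − 0.4738 = -0.2703, so the interval is -0.2703 ± 0.06615 = (-0.336, -0.204).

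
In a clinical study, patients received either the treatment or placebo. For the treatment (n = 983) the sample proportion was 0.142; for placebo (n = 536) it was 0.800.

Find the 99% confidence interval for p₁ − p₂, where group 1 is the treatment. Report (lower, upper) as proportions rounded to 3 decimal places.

SE₁ = √(p̂₁(1−p̂₁)/n₁) = √(0.1420·0.8580/983) = 0.01113; SE₂ = √(0.8000·0.2000/536) = 0.01728.
Independent samples: SE of the difference = √(SE₁² + SE₂²) = √(0.0001238769 + 0.0002985984) = 0.02055.
z* for 99% confidence is 2.576, so the margin of error is 2.576 × 0.02055 = 0.05294.
Point estimate p̂₁ − p̂₂ = 0.1420 − 0.8000 = -0.6580.
-0.6580 ± 0.05294 → (-0.711, -0.605).

(-0.711, -0.605)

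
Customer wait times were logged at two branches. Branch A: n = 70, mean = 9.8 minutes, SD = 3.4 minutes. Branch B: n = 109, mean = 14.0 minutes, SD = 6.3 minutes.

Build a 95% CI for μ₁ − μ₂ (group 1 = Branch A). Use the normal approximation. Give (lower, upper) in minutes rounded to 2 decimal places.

Standard errors of each mean: 3.4/√70 = 0.4064 and 6.3/√109 = 0.6034.
SE(x̄₁ − x̄₂) = √(0.4064² + 0.6034²) = 0.7275 for independent samples with unequal variances.
With z* = 1.960, the margin is 1.960 × 0.7275 = 1.4259.
x̄₁ − x̄₂ = 9.8 − 14.0 = -4.2000; the interval is -4.2000 ± 1.4259 = (-5.63, -2.77).

(-5.63, -2.77)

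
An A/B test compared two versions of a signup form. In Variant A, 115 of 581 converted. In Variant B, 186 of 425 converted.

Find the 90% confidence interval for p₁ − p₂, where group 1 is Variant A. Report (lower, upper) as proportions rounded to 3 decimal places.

First, p̂₁ = 115/581 = 0.1979; p̂₂ = 186/425 = 0.4376.
The two standard errors are √(0.1979×0.8021/581) = 0.01653 and √(0.4376×0.5624/425) = 0.02406.
Because the samples are independent, SE_diff = √(0.01653² + 0.02406²) = 0.02919.
Using z* = 1.645 for 90%, ME = 1.645 × 0.02919 = 0.04802.
p̂₁ − p̂₂ = -0.2397; interval -0.2397 ± 0.04802 gives (-0.288, -0.192).

(-0.288, -0.192)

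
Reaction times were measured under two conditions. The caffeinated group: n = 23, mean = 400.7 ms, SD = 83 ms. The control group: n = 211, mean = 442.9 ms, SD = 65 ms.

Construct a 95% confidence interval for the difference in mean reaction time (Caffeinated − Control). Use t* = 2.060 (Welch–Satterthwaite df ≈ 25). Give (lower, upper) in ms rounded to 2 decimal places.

(-79.02, -5.38)

Standard errors of each mean: 83/√23 = 17.3067 and 65/√211 = 4.4748.
SE(x̄₁ − x̄₂) = √(17.3067² + 4.4748²) = 17.8758 for independent samples with unequal variances.
With t* = 2.060, the margin is 2.060 × 17.8758 = 36.8241.
x̄₁ − x̄₂ = 400.7 − 442.9 = -42.2000; the interval is -42.2000 ± 36.8241 = (-79.02, -5.38).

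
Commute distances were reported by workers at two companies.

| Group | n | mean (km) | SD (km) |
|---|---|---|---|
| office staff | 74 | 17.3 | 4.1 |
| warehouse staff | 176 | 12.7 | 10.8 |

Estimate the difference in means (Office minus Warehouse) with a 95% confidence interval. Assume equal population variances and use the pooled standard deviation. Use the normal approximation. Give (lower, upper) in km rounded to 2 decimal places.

(2.06, 7.14)

Pooled variance s_p² = [73·4.1² + 175·10.8²] / (74+176−2) = 87.2546, so s_p = 9.3410.
SE_diff = s_p·√(1/n₁ + 1/n₂) = 9.3410·√(1/74 + 1/176) = 1.2942.
z* = 1.960; margin = 1.960 × 1.2942 = 2.5366.
Difference = 17.3 − 12.7 = 4.6000.
4.6000 ± 2.5366 → (2.06, 7.14).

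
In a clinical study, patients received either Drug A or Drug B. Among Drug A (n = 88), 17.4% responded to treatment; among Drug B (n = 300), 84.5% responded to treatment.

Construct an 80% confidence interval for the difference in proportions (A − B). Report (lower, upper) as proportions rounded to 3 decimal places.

(-0.729, -0.613)

Each SE is √(p̂(1−p̂)/n): √(0.1740·0.8260/88) = 0.04041 and √(0.8450·0.1550/300) = 0.02089.
SE(p̂₁ − p̂₂) = √(SE₁² + SE₂²) = √(0.0016329681 + 0.0004363921) = 0.04549, since the two samples are independent.
At 80% confidence z* = 1.282; margin = 1.282 × 0.04549 = 0.05832.
The difference is 0.1740 − 0.8450 = -0.6710, so the interval is -0.6710 ± 0.05832 = (-0.729, -0.613).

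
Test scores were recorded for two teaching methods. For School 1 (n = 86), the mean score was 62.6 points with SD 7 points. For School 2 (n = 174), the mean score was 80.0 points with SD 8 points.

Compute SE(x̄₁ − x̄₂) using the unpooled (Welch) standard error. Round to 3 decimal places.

SE₁ = s₁/√n₁ = 7/√86 = 0.7548; SE₂ = 8/√174 = 0.6065.
Independent samples, unequal variances: SE_diff = √(SE₁² + SE₂²) = √(0.56972304 + 0.36784225) = 0.9683.

0.968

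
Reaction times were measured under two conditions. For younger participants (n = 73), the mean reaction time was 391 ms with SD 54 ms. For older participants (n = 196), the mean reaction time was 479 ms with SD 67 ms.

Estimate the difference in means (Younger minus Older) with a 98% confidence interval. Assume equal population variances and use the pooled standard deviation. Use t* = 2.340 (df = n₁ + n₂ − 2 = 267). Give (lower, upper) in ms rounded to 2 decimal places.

s_p = √[((n₁−1)s₁² + (n₂−1)s₂²)/(n₁+n₂−2)] = √[(72·54² + 195·67²)/267] = 63.7559.
SE = 63.7559·√(1/73 + 1/196) = 8.7419.
With t* = 2.340, margin = 2.340 × 8.7419 = 20.4560.
x̄₁ − x̄₂ = 391 − 479 = -88.0000; interval -88.0000 ± 20.4560 = (-108.46, -67.54).

(-108.46, -67.54)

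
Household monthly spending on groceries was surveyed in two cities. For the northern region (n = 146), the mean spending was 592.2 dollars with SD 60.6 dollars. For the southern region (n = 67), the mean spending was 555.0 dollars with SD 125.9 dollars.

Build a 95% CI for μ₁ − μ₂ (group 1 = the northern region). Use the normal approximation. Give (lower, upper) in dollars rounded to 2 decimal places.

(5.49, 68.91)

Standard errors of each mean: 60.6/√146 = 5.0153 and 125.9/√67 = 15.3811.
SE(x̄₁ − x̄₂) = √(5.0153² + 15.3811²) = 16.1781 for independent samples with unequal variances.
With z* = 1.960, the margin is 1.960 × 16.1781 = 31.7091.
x̄₁ − x̄₂ = 592.2 − 555.0 = 37.2000; the interval is 37.2000 ± 31.7091 = (5.49, 68.91).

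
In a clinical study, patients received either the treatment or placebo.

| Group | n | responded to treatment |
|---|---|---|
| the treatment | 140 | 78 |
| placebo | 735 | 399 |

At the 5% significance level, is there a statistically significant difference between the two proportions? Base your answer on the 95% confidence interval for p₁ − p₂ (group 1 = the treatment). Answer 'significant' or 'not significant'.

not significant

Sample proportions: 78/140 = 0.5571, 399/735 = 0.5429.
Each SE is √(p̂(1−p̂)/n): √(0.5571·0.4429/140) = 0.04198 and √(0.5429·0.4571/735) = 0.01837.
SE(p̂₁ − p̂₂) = √(SE₁² + SE₂²) = √(0.0017623204 + 0.0003374569) = 0.04582, since the two samples are independent.
At 95% confidence z* = 1.960; margin = 1.960 × 0.04582 = 0.08981.
The difference is 0.5571 − 0.5429 = 0.0142, so the interval is 0.0142 ± 0.08981 = (-0.07561, 0.10401).
The interval (-0.07561, 0.10401) contains 0, so the difference is not significant.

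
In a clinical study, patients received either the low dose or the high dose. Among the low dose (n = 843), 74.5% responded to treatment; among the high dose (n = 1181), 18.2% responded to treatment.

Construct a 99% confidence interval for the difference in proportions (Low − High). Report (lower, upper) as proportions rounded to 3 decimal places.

(0.515, 0.611)

SE₁ = √(p̂₁(1−p̂₁)/n₁) = √(0.7450·0.2550/843) = 0.01501; SE₂ = √(0.1820·0.8180/1181) = 0.01123.
Independent samples: SE of the difference = √(SE₁² + SE₂²) = √(0.0002253001 + 0.0001261129) = 0.01875.
z* for 99% confidence is 2.576, so the margin of error is 2.576 × 0.01875 = 0.04830.
Point estimate p̂₁ − p̂₂ = 0.7450 − 0.1820 = 0.5630.
0.5630 ± 0.04830 → (0.515, 0.611).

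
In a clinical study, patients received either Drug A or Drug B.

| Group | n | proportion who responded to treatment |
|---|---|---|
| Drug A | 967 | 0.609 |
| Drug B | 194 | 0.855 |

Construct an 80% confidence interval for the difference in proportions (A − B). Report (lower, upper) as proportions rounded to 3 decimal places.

(-0.284, -0.208)

SE₁ = √(p̂₁(1−p̂₁)/n₁) = √(0.6090·0.3910/967) = 0.01569; SE₂ = √(0.8550·0.1450/194) = 0.02528.
Independent samples: SE of the difference = √(SE₁² + SE₂²) = √(0.0002461761 + 0.0006390784) = 0.02975.
z* for 80% confidence is 1.282, so the margin of error is 1.282 × 0.02975 = 0.03814.
Point estimate p̂₁ − p̂₂ = 0.6090 − 0.8550 = -0.2460.
-0.2460 ± 0.03814 → (-0.284, -0.208).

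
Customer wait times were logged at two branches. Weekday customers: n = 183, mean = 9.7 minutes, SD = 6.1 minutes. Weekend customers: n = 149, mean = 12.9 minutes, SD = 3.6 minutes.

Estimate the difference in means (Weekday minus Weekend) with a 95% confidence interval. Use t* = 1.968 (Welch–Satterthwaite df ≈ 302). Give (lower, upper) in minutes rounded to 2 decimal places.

(-4.26, -2.14)

Standard errors of each mean: 6.1/√183 = 0.4509 and 3.6/√149 = 0.2949.
SE(x̄₁ − x̄₂) = √(0.4509² + 0.2949²) = 0.5388 for independent samples with unequal variances.
With t* = 1.968, the margin is 1.968 × 0.5388 = 1.0604.
x̄₁ − x̄₂ = 9.7 − 12.9 = -3.2000; the interval is -3.2000 ± 1.0604 = (-4.26, -2.14).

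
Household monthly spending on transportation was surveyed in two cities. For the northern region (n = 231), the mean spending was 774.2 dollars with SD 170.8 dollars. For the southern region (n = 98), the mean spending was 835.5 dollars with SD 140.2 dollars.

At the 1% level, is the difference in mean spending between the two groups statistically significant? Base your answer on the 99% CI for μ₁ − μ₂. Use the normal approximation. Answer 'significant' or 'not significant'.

Standard errors of each mean: 170.8/√231 = 11.2378 and 140.2/√98 = 14.1623.
SE(x̄₁ − x̄₂) = √(11.2378² + 14.1623²) = 18.0792 for independent samples with unequal variances.
With z* = 2.576, the margin is 2.576 × 18.0792 = 46.5720.
x̄₁ − x̄₂ = 774.2 − 835.5 = -61.3000; the interval is -61.3000 ± 46.5720 = (-107.8720, -14.7280).
The interval (-107.8720, -14.7280) does not contain 0, so the difference is significant.

significant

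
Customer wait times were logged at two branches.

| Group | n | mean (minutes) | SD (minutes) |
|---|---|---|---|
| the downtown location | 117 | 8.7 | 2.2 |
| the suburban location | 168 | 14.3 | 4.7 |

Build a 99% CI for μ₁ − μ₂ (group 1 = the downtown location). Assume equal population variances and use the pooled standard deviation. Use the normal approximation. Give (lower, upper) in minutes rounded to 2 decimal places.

Pooled variance s_p² = [116·2.2² + 167·4.7²] / (117+168−2) = 15.0193, so s_p = 3.8755.
SE_diff = s_p·√(1/n₁ + 1/n₂) = 3.8755·√(1/117 + 1/168) = 0.4667.
z* = 2.576; margin = 2.576 × 0.4667 = 1.2022.
Difference = 8.7 − 14.3 = -5.6000.
-5.6000 ± 1.2022 → (-6.80, -4.40).

(-6.80, -4.40)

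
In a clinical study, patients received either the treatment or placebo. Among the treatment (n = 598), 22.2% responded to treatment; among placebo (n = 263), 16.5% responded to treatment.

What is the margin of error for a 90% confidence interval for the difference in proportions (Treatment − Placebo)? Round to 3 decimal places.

Each SE is √(p̂(1−p̂)/n): √(0.2220·0.7780/598) = 0.01699 and √(0.1650·0.8350/263) = 0.02289.
SE(p̂₁ − p̂₂) = √(SE₁² + SE₂²) = √(0.0002886601 + 0.0005239521) = 0.02851, since the two samples are independent.
At 90% confidence z* = 1.645; margin = 1.645 × 0.02851 = 0.04690.

0.047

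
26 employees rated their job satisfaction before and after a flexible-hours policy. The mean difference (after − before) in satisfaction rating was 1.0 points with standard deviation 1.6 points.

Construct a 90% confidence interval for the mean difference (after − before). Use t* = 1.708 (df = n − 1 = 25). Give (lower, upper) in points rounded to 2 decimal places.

(0.46, 1.54)

Paired design: SE = s_d/√n = 1.6/√26 = 0.3138.
t* = 1.708; margin of error = 1.708 × 0.3138 = 0.5360.
1.0 ± 0.5360 → (0.46, 1.54).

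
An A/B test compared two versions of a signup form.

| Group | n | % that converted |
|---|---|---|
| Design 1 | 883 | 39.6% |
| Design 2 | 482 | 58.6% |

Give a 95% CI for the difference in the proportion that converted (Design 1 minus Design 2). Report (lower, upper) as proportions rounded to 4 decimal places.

(-0.2445, -0.1355)

Each SE is √(p̂(1−p̂)/n): √(0.3960·0.6040/883) = 0.01646 and √(0.5860·0.4140/482) = 0.02243.
SE(p̂₁ − p̂₂) = √(SE₁² + SE₂²) = √(0.0002709316 + 0.0005031049) = 0.02782, since the two samples are independent.
At 95% confidence z* = 1.960; margin = 1.960 × 0.02782 = 0.05453.
The difference is 0.3960 − 0.5860 = -0.1900, so the interval is -0.1900 ± 0.05453 = (-0.2445, -0.1355).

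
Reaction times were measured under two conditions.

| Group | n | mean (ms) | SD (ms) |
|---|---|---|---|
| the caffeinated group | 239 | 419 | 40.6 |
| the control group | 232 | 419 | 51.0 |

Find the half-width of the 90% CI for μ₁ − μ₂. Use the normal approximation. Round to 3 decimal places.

7.000

Standard errors of each mean: 40.6/√239 = 2.6262 and 51.0/√232 = 3.3483.
SE(x̄₁ − x̄₂) = √(2.6262² + 3.3483²) = 4.2554 for independent samples with unequal variances.
With z* = 1.645, the margin is 1.645 × 4.2554 = 7.0001.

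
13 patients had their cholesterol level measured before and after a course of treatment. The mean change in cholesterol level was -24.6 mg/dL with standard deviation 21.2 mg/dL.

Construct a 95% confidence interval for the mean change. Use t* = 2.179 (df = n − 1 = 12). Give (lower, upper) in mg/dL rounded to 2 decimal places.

(-37.41, -11.79)

Paired design: SE = s_d/√n = 21.2/√13 = 5.8798.
t* = 2.179; margin of error = 2.179 × 5.8798 = 12.8121.
-24.6 ± 12.8121 → (-37.41, -11.79).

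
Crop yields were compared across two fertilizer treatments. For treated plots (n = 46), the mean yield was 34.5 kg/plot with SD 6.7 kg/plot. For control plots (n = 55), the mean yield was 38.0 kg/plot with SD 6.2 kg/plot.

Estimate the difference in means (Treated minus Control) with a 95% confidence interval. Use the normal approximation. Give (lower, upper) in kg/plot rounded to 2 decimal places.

(-6.04, -0.96)

Standard errors of each mean: 6.7/√46 = 0.9879 and 6.2/√55 = 0.8360.
SE(x̄₁ − x̄₂) = √(0.9879² + 0.8360²) = 1.2942 for independent samples with unequal variances.
With z* = 1.960, the margin is 1.960 × 1.2942 = 2.5366.
x̄₁ − x̄₂ = 34.5 − 38.0 = -3.5000; the interval is -3.5000 ± 2.5366 = (-6.04, -0.96).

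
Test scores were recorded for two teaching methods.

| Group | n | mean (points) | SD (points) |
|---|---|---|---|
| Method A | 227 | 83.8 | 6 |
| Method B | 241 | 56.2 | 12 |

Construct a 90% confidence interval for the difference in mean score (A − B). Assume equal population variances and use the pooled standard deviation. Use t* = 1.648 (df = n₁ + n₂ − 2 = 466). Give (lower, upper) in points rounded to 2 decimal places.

s_p = √[((n₁−1)s₁² + (n₂−1)s₂²)/(n₁+n₂−2)] = √[(226·6² + 240·12²)/466] = 9.5720.
SE = 9.5720·√(1/227 + 1/241) = 0.8853.
With t* = 1.648, margin = 1.648 × 0.8853 = 1.4590.
x̄₁ − x̄₂ = 83.8 − 56.2 = 27.6000; interval 27.6000 ± 1.4590 = (26.14, 29.06).

(26.14, 29.06)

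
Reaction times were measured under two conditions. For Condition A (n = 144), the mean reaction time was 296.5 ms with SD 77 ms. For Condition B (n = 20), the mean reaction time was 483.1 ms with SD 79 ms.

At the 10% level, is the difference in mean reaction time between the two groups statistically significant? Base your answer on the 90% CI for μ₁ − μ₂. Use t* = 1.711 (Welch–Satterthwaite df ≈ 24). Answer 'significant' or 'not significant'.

significant

Standard errors of each mean: 77/√144 = 6.4167 and 79/√20 = 17.6649.
SE(x̄₁ − x̄₂) = √(6.4167² + 17.6649²) = 18.7942 for independent samples with unequal variances.
With t* = 1.711, the margin is 1.711 × 18.7942 = 32.1569.
x̄₁ − x̄₂ = 296.5 − 483.1 = -186.6000; the interval is -186.6000 ± 32.1569 = (-218.7569, -154.4431).
The interval (-218.7569, -154.4431) does not contain 0, so the difference is significant.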